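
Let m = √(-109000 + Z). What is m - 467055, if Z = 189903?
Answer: -467055 + √80903 ≈ -4.6677e+5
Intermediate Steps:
m = √80903 (m = √(-109000 + 189903) = √80903 ≈ 284.43)
m - 467055 = √80903 - 467055 = -467055 + √80903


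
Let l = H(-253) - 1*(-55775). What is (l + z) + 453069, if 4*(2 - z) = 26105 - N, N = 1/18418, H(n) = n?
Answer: 36988261607/73672 ≈ 5.0207e+5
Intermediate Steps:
N = 1/18418 ≈ 5.4295e-5
l = 55522 (l = -253 - 1*(-55775) = -253 + 55775 = 55522)
z = -480654545/73672 (z = 2 - (26105 - 1*1/18418)/4 = 2 - (26105 - 1/18418)/4 = 2 - 1/4*480801889/18418 = 2 - 480801889/73672 = -480654545/73672 ≈ -6524.3)
(l + z) + 453069 = (55522 - 480654545/73672) + 453069 = 3609762239/73672 + 453069 = 36988261607/73672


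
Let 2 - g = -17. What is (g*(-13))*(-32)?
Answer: 7904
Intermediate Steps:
g = 19 (g = 2 - 1*(-17) = 2 + 17 = 19)
(g*(-13))*(-32) = (19*(-13))*(-32) = -247*(-32) = 7904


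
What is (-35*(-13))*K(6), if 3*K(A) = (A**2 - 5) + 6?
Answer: 16835/3 ≈ 5611.7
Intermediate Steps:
K(A) = 1/3 + A**2/3 (K(A) = ((A**2 - 5) + 6)/3 = ((-5 + A**2) + 6)/3 = (1 + A**2)/3 = 1/3 + A**2/3)
(-35*(-13))*K(6) = (-35*(-13))*(1/3 + (1/3)*6**2) = 455*(1/3 + (1/3)*36) = 455*(1/3 + 12) = 455*(37/3) = 16835/3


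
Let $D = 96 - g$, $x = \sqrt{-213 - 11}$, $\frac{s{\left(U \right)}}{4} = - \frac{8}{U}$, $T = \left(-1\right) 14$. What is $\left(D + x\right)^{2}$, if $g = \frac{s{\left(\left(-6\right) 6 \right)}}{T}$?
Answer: $\frac{35737648}{3969} + \frac{48416 i \sqrt{14}}{63} \approx 9004.2 + 2875.5 i$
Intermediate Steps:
$T = -14$
$s{\left(U \right)} = - \frac{32}{U}$ ($s{\left(U \right)} = 4 \left(- \frac{8}{U}\right) = - \frac{32}{U}$)
$g = - \frac{4}{63}$ ($g = \frac{\left(-32\right) \frac{1}{\left(-6\right) 6}}{-14} = - \frac{32}{-36} \left(- \frac{1}{14}\right) = \left(-32\right) \left(- \frac{1}{36}\right) \left(- \frac{1}{14}\right) = \frac{8}{9} \left(- \frac{1}{14}\right) = - \frac{4}{63} \approx -0.063492$)
$x = 4 i \sqrt{14}$ ($x = \sqrt{-224} = 4 i \sqrt{14} \approx 14.967 i$)
$D = \frac{6052}{63}$ ($D = 96 - - \frac{4}{63} = 96 + \frac{4}{63} = \frac{6052}{63} \approx 96.063$)
$\left(D + x\right)^{2} = \left(\frac{6052}{63} + 4 i \sqrt{14}\right)^{2}$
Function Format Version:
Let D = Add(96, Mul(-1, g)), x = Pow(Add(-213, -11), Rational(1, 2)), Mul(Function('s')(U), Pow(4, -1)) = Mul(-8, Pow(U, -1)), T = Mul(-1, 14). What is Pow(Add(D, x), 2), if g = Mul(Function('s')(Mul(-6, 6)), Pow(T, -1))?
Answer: Add(Rational(35737648, 3969), Mul(Rational(48416, 63), I, Pow(14, Rational(1, 2)))) ≈ Add(9004.2, Mul(2875.5, I))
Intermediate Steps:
T = -14
Function('s')(U) = Mul(-32, Pow(U, -1)) (Function('s')(U) = Mul(4, Mul(-8, Pow(U, -1))) = Mul(-32, Pow(U, -1)))
g = Rational(-4, 63) (g = Mul(Mul(-32, Pow(Mul(-6, 6), -1)), Pow(-14, -1)) = Mul(Mul(-32, Pow(-36, -1)), Rational(-1, 14)) = Mul(Mul(-32, Rational(-1, 36)), Rational(-1, 14)) = Mul(Rational(8, 9), Rational(-1, 14)) = Rational(-4, 63) ≈ -0.063492)
x = Mul(4, I, Pow(14, Rational(1, 2))) (x = Pow(-224, Rational(1, 2)) = Mul(4, I, Pow(14, Rational(1, 2))) ≈ Mul(14.967, I))
D = Rational(6052, 63) (D = Add(96, Mul(-1, Rational(-4, 63))) = Add(96, Rational(4, 63)) = Rational(6052, 63) ≈ 96.063)
Pow(Add(D, x), 2) = Pow(Add(Rational(6052, 63), Mul(4, I, Pow(14, Rational(1, 2)))), 2)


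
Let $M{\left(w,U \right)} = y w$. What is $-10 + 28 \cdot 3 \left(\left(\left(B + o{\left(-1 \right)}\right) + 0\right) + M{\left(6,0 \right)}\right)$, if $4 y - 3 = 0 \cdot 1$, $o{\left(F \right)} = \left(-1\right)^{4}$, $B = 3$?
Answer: $704$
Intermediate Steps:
$o{\left(F \right)} = 1$
$y = \frac{3}{4}$ ($y = \frac{3}{4} + \frac{0 \cdot 1}{4} = \frac{3}{4} + \frac{1}{4} \cdot 0 = \frac{3}{4} + 0 = \frac{3}{4} \approx 0.75$)
$M{\left(w,U \right)} = \frac{3 w}{4}$
$-10 + 28 \cdot 3 \left(\left(\left(B + o{\left(-1 \right)}\right) + 0\right) + M{\left(6,0 \right)}\right) = -10 + 28 \cdot 3 \left(\left(\left(3 + 1\right) + 0\right) + \frac{3}{4} \cdot 6\right) = -10 + 28 \cdot 3 \left(\left(4 + 0\right) + \frac{9}{2}\right) = -10 + 28 \cdot 3 \left(4 + \frac{9}{2}\right) = -10 + 28 \cdot 3 \cdot \frac{17}{2} = -10 + 28 \cdot \frac{51}{2} = -10 + 714 = 704$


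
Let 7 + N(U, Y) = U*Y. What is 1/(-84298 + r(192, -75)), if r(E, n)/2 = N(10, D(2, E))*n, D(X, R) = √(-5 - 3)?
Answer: I/(8*(-10406*I + 375*√2)) ≈ -1.1981e-5 + 6.1061e-7*I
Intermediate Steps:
D(X, R) = 2*I*√2 (D(X, R) = √(-8) = 2*I*√2)
N(U, Y) = -7 + U*Y
r(E, n) = 2*n*(-7 + 20*I*√2) (r(E, n) = 2*((-7 + 10*(2*I*√2))*n) = 2*((-7 + 20*I*√2)*n) = 2*(n*(-7 + 20*I*√2)) = 2*n*(-7 + 20*I*√2))
1/(-84298 + r(192, -75)) = 1/(-84298 + 2*(-75)*(-7 + 20*I*√2)) = 1/(-84298 + (1050 - 3000*I*√2)) = 1/(-83248 - 3000*I*√2)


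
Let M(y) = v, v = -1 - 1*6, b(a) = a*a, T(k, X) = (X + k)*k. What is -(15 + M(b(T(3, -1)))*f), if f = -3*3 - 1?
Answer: -85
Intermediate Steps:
T(k, X) = k*(X + k)
b(a) = a²
v = -7 (v = -1 - 6 = -7)
M(y) = -7
f = -10 (f = -9 - 1 = -10)
-(15 + M(b(T(3, -1)))*f) = -(15 - 7*(-10)) = -(15 + 70) = -1*85 = -85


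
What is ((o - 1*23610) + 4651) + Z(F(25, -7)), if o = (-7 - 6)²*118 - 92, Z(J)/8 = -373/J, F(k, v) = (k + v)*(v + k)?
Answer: 71425/81 ≈ 881.79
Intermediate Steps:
F(k, v) = (k + v)² (F(k, v) = (k + v)*(k + v) = (k + v)²)
Z(J) = -2984/J (Z(J) = 8*(-373/J) = -2984/J)
o = 19850 (o = (-13)²*118 - 92 = 169*118 - 92 = 19942 - 92 = 19850)
((o - 1*23610) + 4651) + Z(F(25, -7)) = ((19850 - 1*23610) + 4651) - 2984/(25 - 7)² = ((19850 - 23610) + 4651) - 2984/(18²) = (-3760 + 4651) - 2984/324 = 891 - 2984*1/324 = 891 - 746/81 = 71425/81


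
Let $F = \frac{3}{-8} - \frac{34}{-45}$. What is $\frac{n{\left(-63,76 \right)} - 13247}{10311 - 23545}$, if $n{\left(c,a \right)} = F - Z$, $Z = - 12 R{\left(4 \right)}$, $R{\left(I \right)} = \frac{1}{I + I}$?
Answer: $\frac{4768243}{4764240} \approx 1.0008$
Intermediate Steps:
$R{\left(I \right)} = \frac{1}{2 I}$
$Z = - \frac{3}{2}$ ($Z = - 12 \frac{1}{2 \cdot 4} = - 12 \cdot \frac{1}{2} \cdot \frac{1}{4} = \left(-12\right) \frac{1}{8} = - \frac{3}{2} \approx -1.5$)
$F = \frac{137}{360}$ ($F = 3 \left(- \frac{1}{8}\right) - - \frac{34}{45} = - \frac{3}{8} + \frac{34}{45} = \frac{137}{360} \approx 0.38056$)
$n{\left(c,a \right)} = \frac{677}{360}$ ($n{\left(c,a \right)} = \frac{137}{360} - - \frac{3}{2} = \frac{137}{360} + \frac{3}{2} = \frac{677}{360}$)
$\frac{n{\left(-63,76 \right)} - 13247}{10311 - 23545} = \frac{\frac{677}{360} - 13247}{10311 - 23545} = - \frac{4768243}{360 \left(-13234\right)} = \left(- \frac{4768243}{360}\right) \left(- \frac{1}{13234}\right) = \frac{4768243}{4764240}$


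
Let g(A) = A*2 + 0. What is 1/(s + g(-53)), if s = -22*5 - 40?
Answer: -1/256 ≈ -0.0039063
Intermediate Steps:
g(A) = 2*A (g(A) = 2*A + 0 = 2*A)
s = -150 (s = -110 - 40 = -150)
1/(s + g(-53)) = 1/(-150 + 2*(-53)) = 1/(-150 - 106) = 1/(-256) = -1/256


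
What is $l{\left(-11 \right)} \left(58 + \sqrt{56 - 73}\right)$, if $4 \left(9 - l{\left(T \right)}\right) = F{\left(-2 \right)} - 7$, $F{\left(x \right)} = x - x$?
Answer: $\frac{1247}{2} + \frac{43 i \sqrt{17}}{4} \approx 623.5 + 44.323 i$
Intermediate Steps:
$F{\left(x \right)} = 0$
$l{\left(T \right)} = \frac{43}{4}$ ($l{\left(T \right)} = 9 - \frac{0 - 7}{4} = 9 - - \frac{7}{4} = 9 + \frac{7}{4} = \frac{43}{4}$)
$l{\left(-11 \right)} \left(58 + \sqrt{56 - 73}\right) = \frac{43 \left(58 + \sqrt{56 - 73}\right)}{4} = \frac{43 \left(58 + \sqrt{-17}\right)}{4} = \frac{43 \left(58 + i \sqrt{17}\right)}{4} = \frac{1247}{2} + \frac{43 i \sqrt{17}}{4}$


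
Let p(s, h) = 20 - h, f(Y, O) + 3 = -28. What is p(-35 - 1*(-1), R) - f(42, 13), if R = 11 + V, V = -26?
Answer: 66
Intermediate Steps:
f(Y, O) = -31 (f(Y, O) = -3 - 28 = -31)
R = -15 (R = 11 - 26 = -15)
p(-35 - 1*(-1), R) - f(42, 13) = (20 - 1*(-15)) - 1*(-31) = (20 + 15) + 31 = 35 + 31 = 66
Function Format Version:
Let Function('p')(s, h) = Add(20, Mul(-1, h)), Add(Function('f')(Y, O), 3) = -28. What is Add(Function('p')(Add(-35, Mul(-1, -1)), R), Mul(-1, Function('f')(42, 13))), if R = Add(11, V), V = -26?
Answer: 66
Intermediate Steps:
Function('f')(Y, O) = -31 (Function('f')(Y, O) = Add(-3, -28) = -31)
R = -15 (R = Add(11, -26) = -15)
Add(Function('p')(Add(-35, Mul(-1, -1)), R), Mul(-1, Function('f')(42, 13))) = Add(Add(20, Mul(-1, -15)), Mul(-1, -31)) = Add(Add(20, 15), 31) = Add(35, 31) = 66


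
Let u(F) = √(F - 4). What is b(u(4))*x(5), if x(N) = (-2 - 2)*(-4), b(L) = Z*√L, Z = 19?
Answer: 0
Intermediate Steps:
u(F) = √(-4 + F)
b(L) = 19*√L
x(N) = 16 (x(N) = -4*(-4) = 16)
b(u(4))*x(5) = (19*√(√(-4 + 4)))*16 = (19*√(√0))*16 = (19*√0)*16 = (19*0)*16 = 0*16 = 0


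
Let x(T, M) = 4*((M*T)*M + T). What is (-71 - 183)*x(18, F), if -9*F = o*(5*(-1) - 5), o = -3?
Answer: -221488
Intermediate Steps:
F = -10/3 (F = -(-1)*(5*(-1) - 5)/3 = -(-1)*(-5 - 5)/3 = -(-1)*(-10)/3 = -1/9*30 = -10/3 ≈ -3.3333)
x(T, M) = 4*T + 4*T*M**2 (x(T, M) = 4*(T*M**2 + T) = 4*(T + T*M**2) = 4*T + 4*T*M**2)
(-71 - 183)*x(18, F) = (-71 - 183)*(4*18*(1 + (-10/3)**2)) = -1016*18*(1 + 100/9) = -1016*18*109/9 = -254*872 = -221488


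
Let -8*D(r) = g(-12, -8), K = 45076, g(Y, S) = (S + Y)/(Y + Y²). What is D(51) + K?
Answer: 11900069/264 ≈ 45076.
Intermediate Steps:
g(Y, S) = (S + Y)/(Y + Y²)
D(r) = 5/264 (D(r) = -(-8 - 12)/(8*(-12)*(1 - 12)) = -(-1)*(-20)/(96*(-11)) = -(-1)*(-1)*(-20)/(96*11) = -⅛*(-5/33) = 5/264)
D(51) + K = 5/264 + 45076 = 11900069/264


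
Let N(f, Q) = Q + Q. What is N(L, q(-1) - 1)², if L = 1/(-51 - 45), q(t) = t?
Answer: 16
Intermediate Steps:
L = -1/96 (L = 1/(-96) = -1/96 ≈ -0.010417)
N(f, Q) = 2*Q
N(L, q(-1) - 1)² = (2*(-1 - 1))² = (2*(-2))² = (-4)² = 16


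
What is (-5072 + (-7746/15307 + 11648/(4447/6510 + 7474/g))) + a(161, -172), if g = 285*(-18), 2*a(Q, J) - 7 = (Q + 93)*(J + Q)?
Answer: -567480190958209/26371542494 ≈ -21519.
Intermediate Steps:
a(Q, J) = 7/2 + (93 + Q)*(J + Q)/2 (a(Q, J) = 7/2 + ((Q + 93)*(J + Q))/2 = 7/2 + ((93 + Q)*(J + Q))/2 = 7/2 + (93 + Q)*(J + Q)/2)
g = -5130
(-5072 + (-7746/15307 + 11648/(4447/6510 + 7474/g))) + a(161, -172) = (-5072 + (-7746/15307 + 11648/(4447/6510 + 7474/(-5130)))) + (7/2 + (½)*161² + (93/2)*(-172) + (93/2)*161 + (½)*(-172)*161) = (-5072 + (-7746*1/15307 + 11648/(4447*(1/6510) + 7474*(-1/5130)))) + (7/2 + (½)*25921 - 7998 + 14973/2 - 13846) = (-5072 + (-7746/15307 + 11648/(4447/6510 - 3737/2565))) + (7/2 + 25921/2 - 7998 + 14973/2 - 13846) = (-5072 + (-7746/15307 + 11648/(-861421/1113210))) - 2787/2 = (-5072 + (-7746/15307 + 11648*(-1113210/861421))) - 2787/2 = (-5072 + (-7746/15307 - 12966670080/861421)) - 2787/2 = (-5072 - 198487491481626/13185771247) - 2787/2 = -265365723246410/13185771247 - 2787/2 = -567480190958209/26371542494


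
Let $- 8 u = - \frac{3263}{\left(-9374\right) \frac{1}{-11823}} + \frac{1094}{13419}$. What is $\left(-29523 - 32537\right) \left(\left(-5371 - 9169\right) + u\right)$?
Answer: $\frac{218981574843896675}{251579412} \approx 8.7043 \cdot 10^{8}$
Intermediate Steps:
$u = \frac{517673951975}{1006317648}$ ($u = - \frac{- \frac{3263}{\left(-9374\right) \frac{1}{-11823}} + \frac{1094}{13419}}{8} = - \frac{- \frac{3263}{\left(-9374\right) \left(- \frac{1}{11823}\right)} + 1094 \cdot \frac{1}{13419}}{8} = - \frac{- \frac{3263}{\frac{9374}{11823}} + \frac{1094}{13419}}{8} = - \frac{\left(-3263\right) \frac{11823}{9374} + \frac{1094}{13419}}{8} = - \frac{- \frac{38578449}{9374} + \frac{1094}{13419}}{8} = \left(- \frac{1}{8}\right) \left(- \frac{517673951975}{125789706}\right) = \frac{517673951975}{1006317648} \approx 514.42$)
$\left(-29523 - 32537\right) \left(\left(-5371 - 9169\right) + u\right) = \left(-29523 - 32537\right) \left(\left(-5371 - 9169\right) + \frac{517673951975}{1006317648}\right) = - 62060 \left(\left(-5371 - 9169\right) + \frac{517673951975}{1006317648}\right) = - 62060 \left(-14540 + \frac{517673951975}{1006317648}\right) = \left(-62060\right) \left(- \frac{14114184649945}{1006317648}\right) = \frac{218981574843896675}{251579412}$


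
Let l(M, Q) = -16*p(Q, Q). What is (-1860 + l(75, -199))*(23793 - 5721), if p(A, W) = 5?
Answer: -35059680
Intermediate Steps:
l(M, Q) = -80 (l(M, Q) = -16*5 = -80)
(-1860 + l(75, -199))*(23793 - 5721) = (-1860 - 80)*(23793 - 5721) = -1940*18072 = -35059680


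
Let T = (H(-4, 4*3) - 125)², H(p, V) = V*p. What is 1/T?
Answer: 1/29929 ≈ 3.3412e-5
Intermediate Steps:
T = 29929 (T = ((4*3)*(-4) - 125)² = (12*(-4) - 125)² = (-48 - 125)² = (-173)² = 29929)
1/T = 1/29929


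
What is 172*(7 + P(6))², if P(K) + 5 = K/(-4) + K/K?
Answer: 387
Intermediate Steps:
P(K) = -4 - K/4 (P(K) = -5 + (K/(-4) + K/K) = -5 + (K*(-¼) + 1) = -5 + (-K/4 + 1) = -5 + (1 - K/4) = -4 - K/4)
172*(7 + P(6))² = 172*(7 + (-4 - ¼*6))² = 172*(7 + (-4 - 3/2))² = 172*(7 - 11/2)² = 172*(3/2)² = 172*(9/4) = 387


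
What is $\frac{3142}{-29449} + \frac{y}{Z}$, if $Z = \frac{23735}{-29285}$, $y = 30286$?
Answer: $- \frac{5223828783872}{139794403} \approx -37368.0$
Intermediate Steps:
$Z = - \frac{4747}{5857}$ ($Z = 23735 \left(- \frac{1}{29285}\right) = - \frac{4747}{5857} \approx -0.81048$)
$\frac{3142}{-29449} + \frac{y}{Z} = \frac{3142}{-29449} + \frac{30286}{- \frac{4747}{5857}} = 3142 \left(- \frac{1}{29449}\right) + 30286 \left(- \frac{5857}{4747}\right) = - \frac{3142}{29449} - \frac{177385102}{4747} = - \frac{5223828783872}{139794403}$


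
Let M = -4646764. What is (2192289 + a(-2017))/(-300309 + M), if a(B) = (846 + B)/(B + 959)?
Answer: -2319442933/5234003234 ≈ -0.44315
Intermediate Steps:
a(B) = (846 + B)/(959 + B)
(2192289 + a(-2017))/(-300309 + M) = (2192289 + (846 - 2017)/(959 - 2017))/(-300309 - 4646764) = (2192289 - 1171/(-1058))/(-4947073) = (2192289 - 1/1058*(-1171))*(-1/4947073) = (2192289 + 1171/1058)*(-1/4947073) = (2319442933/1058)*(-1/4947073) = -2319442933/5234003234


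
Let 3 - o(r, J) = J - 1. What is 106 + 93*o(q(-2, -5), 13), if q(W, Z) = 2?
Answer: -731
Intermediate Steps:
o(r, J) = 4 - J (o(r, J) = 3 - (J - 1) = 3 - (-1 + J) = 3 + (1 - J) = 4 - J)
106 + 93*o(q(-2, -5), 13) = 106 + 93*(4 - 1*13) = 106 + 93*(4 - 13) = 106 + 93*(-9) = 106 - 837 = -731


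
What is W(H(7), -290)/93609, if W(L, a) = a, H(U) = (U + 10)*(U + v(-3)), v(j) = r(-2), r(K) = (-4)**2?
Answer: -290/93609 ≈ -0.0030980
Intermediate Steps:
r(K) = 16
v(j) = 16
H(U) = (10 + U)*(16 + U) (H(U) = (U + 10)*(U + 16) = (10 + U)*(16 + U))
W(H(7), -290)/93609 = -290/93609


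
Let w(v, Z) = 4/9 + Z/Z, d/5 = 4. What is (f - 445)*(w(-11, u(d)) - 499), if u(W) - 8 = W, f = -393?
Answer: 3752564/9 ≈ 4.1695e+5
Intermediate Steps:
d = 20 (d = 5*4 = 20)
u(W) = 8 + W
w(v, Z) = 13/9 (w(v, Z) = 4*(⅑) + 1 = 4/9 + 1 = 13/9)
(f - 445)*(w(-11, u(d)) - 499) = (-393 - 445)*(13/9 - 499) = -838*(-4478/9) = 3752564/9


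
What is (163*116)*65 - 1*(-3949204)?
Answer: 5178224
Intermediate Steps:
(163*116)*65 - 1*(-3949204) = 18908*65 + 3949204 = 1229020 + 3949204 = 5178224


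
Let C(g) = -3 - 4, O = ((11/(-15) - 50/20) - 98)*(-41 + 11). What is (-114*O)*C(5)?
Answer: 2423526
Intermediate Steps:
O = 3037 (O = ((11*(-1/15) - 50*1/20) - 98)*(-30) = ((-11/15 - 5/2) - 98)*(-30) = (-97/30 - 98)*(-30) = -3037/30*(-30) = 3037)
C(g) = -7
(-114*O)*C(5) = -114*3037*(-7) = -346218*(-7) = 2423526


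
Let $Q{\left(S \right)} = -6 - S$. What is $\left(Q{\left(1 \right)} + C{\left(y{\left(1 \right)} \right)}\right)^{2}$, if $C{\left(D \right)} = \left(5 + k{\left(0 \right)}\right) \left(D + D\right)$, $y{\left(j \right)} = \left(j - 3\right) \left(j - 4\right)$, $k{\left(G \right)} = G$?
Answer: $2809$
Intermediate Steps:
$y{\left(j \right)} = \left(-4 + j\right) \left(-3 + j\right)$ ($y{\left(j \right)} = \left(-3 + j\right) \left(-4 + j\right) = \left(-4 + j\right) \left(-3 + j\right)$)
$C{\left(D \right)} = 10 D$ ($C{\left(D \right)} = \left(5 + 0\right) \left(D + D\right) = 5 \cdot 2 D = 10 D$)
$\left(Q{\left(1 \right)} + C{\left(y{\left(1 \right)} \right)}\right)^{2} = \left(\left(-6 - 1\right) + 10 \left(12 + 1^{2} - 7\right)\right)^{2} = \left(\left(-6 - 1\right) + 10 \left(12 + 1 - 7\right)\right)^{2} = \left(-7 + 10 \cdot 6\right)^{2} = \left(-7 + 60\right)^{2} = 53^{2} = 2809$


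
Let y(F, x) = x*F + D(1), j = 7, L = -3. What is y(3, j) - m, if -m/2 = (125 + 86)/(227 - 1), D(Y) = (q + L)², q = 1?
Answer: 3036/113 ≈ 26.867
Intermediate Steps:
D(Y) = 4 (D(Y) = (1 - 3)² = (-2)² = 4)
m = -211/113 (m = -2*(125 + 86)/(227 - 1) = -422/226 = -2*211/226 = -211/113 ≈ -1.8673)
y(F, x) = 4 + F*x (y(F, x) = x*F + 4 = F*x + 4 = 4 + F*x)
y(3, j) - m = (4 + 3*7) - 1*(-211/113) = (4 + 21) + 211/113 = 25 + 211/113 = 3036/113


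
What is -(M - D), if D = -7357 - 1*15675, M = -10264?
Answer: -12768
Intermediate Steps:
D = -23032 (D = -7357 - 15675 = -23032)
-(M - D) = -(-10264 - 1*(-23032)) = -(-10264 + 23032) = -1*12768 = -12768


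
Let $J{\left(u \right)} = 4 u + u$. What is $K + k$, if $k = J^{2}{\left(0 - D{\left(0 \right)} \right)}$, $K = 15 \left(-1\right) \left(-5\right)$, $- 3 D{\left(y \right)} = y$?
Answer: $75$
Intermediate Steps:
$D{\left(y \right)} = - \frac{y}{3}$
$J{\left(u \right)} = 5 u$
$K = 75$ ($K = \left(-15\right) \left(-5\right) = 75$)
$k = 0$ ($k = \left(5 \left(0 - \left(- \frac{1}{3}\right) 0\right)\right)^{2} = \left(5 \left(0 - 0\right)\right)^{2} = \left(5 \left(0 + 0\right)\right)^{2} = \left(5 \cdot 0\right)^{2} = 0^{2} = 0$)
$K + k = 75 + 0 = 75$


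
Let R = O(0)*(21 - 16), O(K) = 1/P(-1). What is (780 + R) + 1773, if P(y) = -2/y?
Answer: 5111/2 ≈ 2555.5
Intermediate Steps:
O(K) = ½ (O(K) = 1/(-2/(-1)) = 1/(-2*(-1)) = 1/2 = ½)
R = 5/2 (R = (21 - 16)/2 = (½)*5 = 5/2 ≈ 2.5000)
(780 + R) + 1773 = (780 + 5/2) + 1773 = 1565/2 + 1773 = 5111/2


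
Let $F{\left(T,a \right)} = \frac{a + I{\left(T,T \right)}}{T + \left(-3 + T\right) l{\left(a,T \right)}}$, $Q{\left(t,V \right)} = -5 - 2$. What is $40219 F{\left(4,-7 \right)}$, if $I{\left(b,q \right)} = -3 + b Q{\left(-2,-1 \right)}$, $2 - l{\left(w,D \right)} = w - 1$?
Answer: $- \frac{764161}{7} \approx -1.0917 \cdot 10^{5}$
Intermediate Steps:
$l{\left(w,D \right)} = 3 - w$ ($l{\left(w,D \right)} = 2 - \left(w - 1\right) = 2 - \left(-1 + w\right) = 3 - w$)
$Q{\left(t,V \right)} = -7$
$I{\left(b,q \right)} = -3 - 7 b$ ($I{\left(b,q \right)} = -3 + b \left(-7\right) = -3 - 7 b$)
$F{\left(T,a \right)} = \frac{-3 + a - 7 T}{T + \left(-3 + T\right) \left(3 - a\right)}$ ($F{\left(T,a \right)} = \frac{a - \left(3 + 7 T\right)}{T + \left(-3 + T\right) \left(3 - a\right)} = \frac{-3 + a - 7 T}{T + \left(-3 + T\right) \left(3 - a\right)}$)
$40219 F{\left(4,-7 \right)} = 40219 \frac{-3 - 7 - 28}{-9 + 4 + 3 \left(-7\right) - 4 \left(-3 - 7\right)} = 40219 \frac{-3 - 7 - 28}{-9 + 4 - 21 - 4 \left(-10\right)} = 40219 \frac{1}{-9 + 4 - 21 + 40} \left(-38\right) = 40219 \cdot \frac{1}{14} \left(-38\right) = 40219 \left(- \frac{19}{7}\right) = - \frac{764161}{7}$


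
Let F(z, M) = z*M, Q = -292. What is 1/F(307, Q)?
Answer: -1/89644 ≈ -1.1155e-5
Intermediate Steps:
F(z, M) = M*z
1/F(307, Q) = 1/(-292*307) = 1/(-89644) = -1/89644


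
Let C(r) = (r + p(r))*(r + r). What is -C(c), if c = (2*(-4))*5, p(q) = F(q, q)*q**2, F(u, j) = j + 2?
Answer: -4867200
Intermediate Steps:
F(u, j) = 2 + j
p(q) = q**2*(2 + q) (p(q) = (2 + q)*q**2 = q**2*(2 + q))
c = -40 (c = -8*5 = -40)
C(r) = 2*r*(r + r**2*(2 + r)) (C(r) = (r + r**2*(2 + r))*(r + r) = (r + r**2*(2 + r))*(2*r) = 2*r*(r + r**2*(2 + r)))
-C(c) = -2*(-40)**2*(1 - 40*(2 - 40)) = -2*1600*(1 - 40*(-38)) = -2*1600*(1 + 1520) = -2*1600*1521 = -1*4867200 = -4867200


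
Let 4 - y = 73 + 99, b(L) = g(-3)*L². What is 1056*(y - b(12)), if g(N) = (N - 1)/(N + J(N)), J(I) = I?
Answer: -278784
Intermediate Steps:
g(N) = (-1 + N)/(2*N) (g(N) = (N - 1)/(N + N) = (-1 + N)/((2*N)) = (-1 + N)*(1/(2*N)) = (-1 + N)/(2*N))
b(L) = 2*L²/3 (b(L) = ((½)*(-1 - 3)/(-3))*L² = ((½)*(-⅓)*(-4))*L² = 2*L²/3)
y = -168 (y = 4 - (73 + 99) = 4 - 1*172 = 4 - 172 = -168)
1056*(y - b(12)) = 1056*(-168 - 2*12²/3) = 1056*(-168 - 2*144/3) = 1056*(-168 - 1*96) = 1056*(-168 - 96) = 1056*(-264) = -278784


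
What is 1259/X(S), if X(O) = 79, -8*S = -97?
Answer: 1259/79 ≈ 15.937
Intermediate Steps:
S = 97/8 (S = -1/8*(-97) = 97/8 ≈ 12.125)
1259/X(S) = 1259/79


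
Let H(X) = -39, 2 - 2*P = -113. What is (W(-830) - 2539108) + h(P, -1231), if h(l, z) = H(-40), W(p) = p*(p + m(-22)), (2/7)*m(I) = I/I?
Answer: -1853152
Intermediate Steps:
P = 115/2 (P = 1 - 1/2*(-113) = 1 + 113/2 = 115/2 ≈ 57.500)
m(I) = 7/2 (m(I) = 7*(I/I)/2 = (7/2)*1 = 7/2)
W(p) = p*(7/2 + p) (W(p) = p*(p + 7/2) = p*(7/2 + p))
h(l, z) = -39
(W(-830) - 2539108) + h(P, -1231) = ((1/2)*(-830)*(7 + 2*(-830)) - 2539108) - 39 = ((1/2)*(-830)*(7 - 1660) - 2539108) - 39 = ((1/2)*(-830)*(-1653) - 2539108) - 39 = (685995 - 2539108) - 39 = -1853113 - 39 = -1853152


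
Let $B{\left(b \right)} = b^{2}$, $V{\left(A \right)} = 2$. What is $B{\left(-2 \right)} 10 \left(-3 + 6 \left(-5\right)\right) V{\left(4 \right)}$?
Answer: $-2640$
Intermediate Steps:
$B{\left(-2 \right)} 10 \left(-3 + 6 \left(-5\right)\right) V{\left(4 \right)} = \left(-2\right)^{2} \cdot 10 \left(-3 + 6 \left(-5\right)\right) 2 = 4 \cdot 10 \left(-3 - 30\right) 2 = 4 \cdot 10 \left(-33\right) 2 = 4 \left(-330\right) 2 = \left(-1320\right) 2 = -2640$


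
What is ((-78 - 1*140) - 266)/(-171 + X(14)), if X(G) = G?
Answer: 484/157 ≈ 3.0828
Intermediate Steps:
((-78 - 1*140) - 266)/(-171 + X(14)) = ((-78 - 1*140) - 266)/(-171 + 14) = ((-78 - 140) - 266)/(-157) = (-218 - 266)*(-1/157) = -484*(-1/157) = 484/157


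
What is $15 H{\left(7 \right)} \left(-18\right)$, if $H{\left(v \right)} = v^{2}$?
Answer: $-13230$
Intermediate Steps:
$15 H{\left(7 \right)} \left(-18\right) = 15 \cdot 7^{2} \left(-18\right) = 15 \cdot 49 \left(-18\right) = 735 \left(-18\right) = -13230$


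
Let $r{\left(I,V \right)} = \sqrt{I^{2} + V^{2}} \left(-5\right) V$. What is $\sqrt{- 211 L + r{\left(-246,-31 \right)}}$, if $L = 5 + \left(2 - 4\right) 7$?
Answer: $\sqrt{1899 + 155 \sqrt{61477}} \approx 200.82$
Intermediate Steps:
$r{\left(I,V \right)} = - 5 V \sqrt{I^{2} + V^{2}}$ ($r{\left(I,V \right)} = - 5 \sqrt{I^{2} + V^{2}} V = - 5 V \sqrt{I^{2} + V^{2}}$)
$L = -9$ ($L = 5 + \left(2 - 4\right) 7 = 5 - 14 = -9$)
$\sqrt{- 211 L + r{\left(-246,-31 \right)}} = \sqrt{\left(-211\right) \left(-9\right) - - 155 \sqrt{\left(-246\right)^{2} + \left(-31\right)^{2}}} = \sqrt{1899 - - 155 \sqrt{60516 + 961}} = \sqrt{1899 - - 155 \sqrt{61477}} = \sqrt{1899 + 155 \sqrt{61477}}$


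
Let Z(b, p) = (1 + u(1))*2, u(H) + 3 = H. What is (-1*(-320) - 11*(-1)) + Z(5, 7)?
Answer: 329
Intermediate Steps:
u(H) = -3 + H
Z(b, p) = -2 (Z(b, p) = (1 + (-3 + 1))*2 = (1 - 2)*2 = -1*2 = -2)
(-1*(-320) - 11*(-1)) + Z(5, 7) = (-1*(-320) - 11*(-1)) - 2 = (320 + 11) - 2 = 331 - 2 = 329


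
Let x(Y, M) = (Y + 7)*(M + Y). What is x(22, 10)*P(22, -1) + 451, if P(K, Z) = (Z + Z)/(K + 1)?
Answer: 8517/23 ≈ 370.30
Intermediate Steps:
x(Y, M) = (7 + Y)*(M + Y)
P(K, Z) = 2*Z/(1 + K) (P(K, Z) = (2*Z)/(1 + K) = 2*Z/(1 + K))
x(22, 10)*P(22, -1) + 451 = (22² + 7*10 + 7*22 + 10*22)*(2*(-1)/(1 + 22)) + 451 = (484 + 70 + 154 + 220)*(2*(-1)/23) + 451 = 928*(2*(-1)*(1/23)) + 451 = 928*(-2/23) + 451 = -1856/23 + 451 = 8517/23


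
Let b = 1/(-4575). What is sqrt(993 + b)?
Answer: sqrt(831364242)/915 ≈ 31.512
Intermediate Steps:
b = -1/4575 ≈ -0.00021858
sqrt(993 + b) = sqrt(993 - 1/4575) = sqrt(4542974/4575) = sqrt(831364242)/915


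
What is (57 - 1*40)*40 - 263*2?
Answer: 154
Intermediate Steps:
(57 - 1*40)*40 - 263*2 = (57 - 40)*40 - 526 = 17*40 - 526 = 680 - 526 = 154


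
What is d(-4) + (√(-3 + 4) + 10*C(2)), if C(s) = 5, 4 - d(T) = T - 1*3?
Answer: 62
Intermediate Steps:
d(T) = 7 - T (d(T) = 4 - (T - 1*3) = 4 - (T - 3) = 4 - (-3 + T) = 4 + (3 - T) = 7 - T)
d(-4) + (√(-3 + 4) + 10*C(2)) = (7 - 1*(-4)) + (√(-3 + 4) + 10*5) = (7 + 4) + (√1 + 50) = 11 + (1 + 50) = 11 + 51 = 62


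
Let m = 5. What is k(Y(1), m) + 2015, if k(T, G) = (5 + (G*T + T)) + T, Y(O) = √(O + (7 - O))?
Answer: 2020 + 7*√7 ≈ 2038.5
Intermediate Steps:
Y(O) = √7
k(T, G) = 5 + 2*T + G*T (k(T, G) = (5 + (T + G*T)) + T = (5 + T + G*T) + T = 5 + 2*T + G*T)
k(Y(1), m) + 2015 = (5 + 2*√7 + 5*√7) + 2015 = (5 + 7*√7) + 2015 = 2020 + 7*√7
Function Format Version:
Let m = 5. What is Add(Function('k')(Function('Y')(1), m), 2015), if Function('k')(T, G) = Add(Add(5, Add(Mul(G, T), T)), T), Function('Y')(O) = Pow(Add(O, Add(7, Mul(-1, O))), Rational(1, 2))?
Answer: Add(2020, Mul(7, Pow(7, Rational(1, 2)))) ≈ 2038.5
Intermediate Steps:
Function('Y')(O) = Pow(7, Rational(1, 2))
Function('k')(T, G) = Add(5, Mul(2, T), Mul(G, T)) (Function('k')(T, G) = Add(Add(5, Add(T, Mul(G, T))), T) = Add(Add(5, T, Mul(G, T)), T) = Add(5, Mul(2, T), Mul(G, T)))
Add(Function('k')(Function('Y')(1), m), 2015) = Add(Add(5, Mul(2, Pow(7, Rational(1, 2))), Mul(5, Pow(7, Rational(1, 2)))), 2015) = Add(Add(5, Mul(7, Pow(7, Rational(1, 2)))), 2015) = Add(2020, Mul(7, Pow(7, Rational(1, 2))))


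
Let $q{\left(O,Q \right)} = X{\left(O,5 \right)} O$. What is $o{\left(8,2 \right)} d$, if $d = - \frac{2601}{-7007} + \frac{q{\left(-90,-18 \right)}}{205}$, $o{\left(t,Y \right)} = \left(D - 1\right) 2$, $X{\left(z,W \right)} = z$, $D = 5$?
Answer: $\frac{91663848}{287287} \approx 319.07$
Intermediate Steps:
$q{\left(O,Q \right)} = O^{2}$ ($q{\left(O,Q \right)} = O O = O^{2}$)
$o{\left(t,Y \right)} = 8$ ($o{\left(t,Y \right)} = \left(5 - 1\right) 2 = 4 \cdot 2 = 8$)
$d = \frac{11457981}{287287}$ ($d = - \frac{2601}{-7007} + \frac{\left(-90\right)^{2}}{205} = \left(-2601\right) \left(- \frac{1}{7007}\right) + 8100 \cdot \frac{1}{205} = \frac{2601}{7007} + \frac{1620}{41} = \frac{11457981}{287287} \approx 39.883$)
$o{\left(8,2 \right)} d = 8 \cdot \frac{11457981}{287287} = \frac{91663848}{287287}$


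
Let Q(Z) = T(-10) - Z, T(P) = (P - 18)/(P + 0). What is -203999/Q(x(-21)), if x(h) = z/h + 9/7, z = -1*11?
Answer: -21419895/104 ≈ -2.0596e+5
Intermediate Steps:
z = -11
T(P) = (-18 + P)/P
x(h) = 9/7 - 11/h (x(h) = -11/h + 9/7 = 9/7 - 11/h)
Q(Z) = 14/5 - Z (Q(Z) = (-18 - 10)/(-10) - Z = -⅒*(-28) - Z = 14/5 - Z)
-203999/Q(x(-21)) = -203999/(14/5 - (9/7 - 11/(-21))) = -203999/(14/5 - (9/7 - 11*(-1/21))) = -203999/(14/5 - (9/7 + 11/21)) = -203999/(14/5 - 1*38/21) = -203999/(14/5 - 38/21) = -203999/104/105 = -203999*105/104 = -21419895/104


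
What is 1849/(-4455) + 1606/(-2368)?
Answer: -5766581/5274720 ≈ -1.0932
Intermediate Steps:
1849/(-4455) + 1606/(-2368) = 1849*(-1/4455) + 1606*(-1/2368) = -1849/4455 - 803/1184 = -5766581/5274720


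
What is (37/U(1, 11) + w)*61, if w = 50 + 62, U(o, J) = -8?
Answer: 52399/8 ≈ 6549.9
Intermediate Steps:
w = 112
(37/U(1, 11) + w)*61 = (37/(-8) + 112)*61 = (37*(-⅛) + 112)*61 = (-37/8 + 112)*61 = (859/8)*61 = 52399/8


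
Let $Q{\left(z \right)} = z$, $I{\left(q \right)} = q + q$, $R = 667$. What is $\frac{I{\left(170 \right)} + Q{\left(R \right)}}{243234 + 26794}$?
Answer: $\frac{53}{14212} \approx 0.0037292$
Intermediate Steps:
$I{\left(q \right)} = 2 q$
$\frac{I{\left(170 \right)} + Q{\left(R \right)}}{243234 + 26794} = \frac{2 \cdot 170 + 667}{243234 + 26794} = \frac{340 + 667}{270028} = 1007 \cdot \frac{1}{270028} = \frac{53}{14212}$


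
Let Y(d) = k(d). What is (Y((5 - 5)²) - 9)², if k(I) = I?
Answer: 81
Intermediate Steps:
Y(d) = d
(Y((5 - 5)²) - 9)² = ((5 - 5)² - 9)² = (0² - 9)² = (0 - 9)² = (-9)² = 81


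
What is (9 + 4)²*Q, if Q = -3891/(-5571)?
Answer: 219193/1857 ≈ 118.04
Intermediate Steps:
Q = 1297/1857 (Q = -3891*(-1/5571) = 1297/1857 ≈ 0.69844)
(9 + 4)²*Q = (9 + 4)²*(1297/1857) = 13²*(1297/1857) = 169*(1297/1857) = 219193/1857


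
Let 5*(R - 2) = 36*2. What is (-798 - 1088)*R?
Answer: -154652/5 ≈ -30930.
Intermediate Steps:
R = 82/5 (R = 2 + (36*2)/5 = 2 + (⅕)*72 = 2 + 72/5 = 82/5 ≈ 16.400)
(-798 - 1088)*R = (-798 - 1088)*(82/5) = -1886*82/5 = -154652/5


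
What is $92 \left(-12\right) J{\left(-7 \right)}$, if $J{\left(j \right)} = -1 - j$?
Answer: $-6624$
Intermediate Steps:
$92 \left(-12\right) J{\left(-7 \right)} = 92 \left(-12\right) \left(-1 - -7\right) = - 1104 \left(-1 + 7\right) = \left(-1104\right) 6 = -6624$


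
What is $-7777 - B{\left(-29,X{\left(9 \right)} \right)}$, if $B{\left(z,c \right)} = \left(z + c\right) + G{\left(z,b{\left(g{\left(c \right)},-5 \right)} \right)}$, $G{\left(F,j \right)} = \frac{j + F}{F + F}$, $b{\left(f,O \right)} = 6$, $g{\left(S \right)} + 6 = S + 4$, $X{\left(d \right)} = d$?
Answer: $- \frac{449929}{58} \approx -7757.4$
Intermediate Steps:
$g{\left(S \right)} = -2 + S$ ($g{\left(S \right)} = -6 + \left(S + 4\right) = -6 + \left(4 + S\right) = -2 + S$)
$G{\left(F,j \right)} = \frac{F + j}{2 F}$
$B{\left(z,c \right)} = c + z + \frac{6 + z}{2 z}$ ($B{\left(z,c \right)} = \left(z + c\right) + \frac{z + 6}{2 z} = \left(c + z\right) + \frac{6 + z}{2 z} = c + z + \frac{6 + z}{2 z}$)
$-7777 - B{\left(-29,X{\left(9 \right)} \right)} = -7777 - \left(\frac{1}{2} + 9 - 29 + \frac{3}{-29}\right) = -7777 - \left(\frac{1}{2} + 9 - 29 + 3 \left(- \frac{1}{29}\right)\right) = -7777 - \left(\frac{1}{2} + 9 - 29 - \frac{3}{29}\right) = -7777 - - \frac{1137}{58} = -7777 + \frac{1137}{58} = - \frac{449929}{58}$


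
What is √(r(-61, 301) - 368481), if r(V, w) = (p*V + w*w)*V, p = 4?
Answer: 3*I*√653362 ≈ 2424.9*I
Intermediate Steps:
r(V, w) = V*(w² + 4*V) (r(V, w) = (4*V + w*w)*V = (4*V + w²)*V = (w² + 4*V)*V = V*(w² + 4*V))
√(r(-61, 301) - 368481) = √(-61*(301² + 4*(-61)) - 368481) = √(-61*(90601 - 244) - 368481) = √(-61*90357 - 368481) = √(-5511777 - 368481) = √(-5880258) = 3*I*√653362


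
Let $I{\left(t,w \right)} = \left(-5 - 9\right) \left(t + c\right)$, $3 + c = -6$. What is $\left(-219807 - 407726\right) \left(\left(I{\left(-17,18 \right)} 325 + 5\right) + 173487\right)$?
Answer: $-183109109136$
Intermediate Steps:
$c = -9$ ($c = -3 - 6 = -9$)
$I{\left(t,w \right)} = 126 - 14 t$ ($I{\left(t,w \right)} = \left(-5 - 9\right) \left(t - 9\right) = - 14 \left(-9 + t\right) = 126 - 14 t$)
$\left(-219807 - 407726\right) \left(\left(I{\left(-17,18 \right)} 325 + 5\right) + 173487\right) = \left(-219807 - 407726\right) \left(\left(\left(126 - -238\right) 325 + 5\right) + 173487\right) = - 627533 \left(\left(\left(126 + 238\right) 325 + 5\right) + 173487\right) = - 627533 \left(\left(364 \cdot 325 + 5\right) + 173487\right) = - 627533 \left(\left(118300 + 5\right) + 173487\right) = - 627533 \left(118305 + 173487\right) = \left(-627533\right) 291792 = -183109109136$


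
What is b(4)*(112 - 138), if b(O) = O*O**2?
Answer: -1664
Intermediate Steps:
b(O) = O**3
b(4)*(112 - 138) = 4**3*(112 - 138) = 64*(-26) = -1664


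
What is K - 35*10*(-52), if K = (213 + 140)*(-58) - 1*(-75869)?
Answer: 73595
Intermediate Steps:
K = 55395 (K = 353*(-58) + 75869 = -20474 + 75869 = 55395)
K - 35*10*(-52) = 55395 - 35*10*(-52) = 55395 - 350*(-52) = 55395 - 1*(-18200) = 55395 + 18200 = 73595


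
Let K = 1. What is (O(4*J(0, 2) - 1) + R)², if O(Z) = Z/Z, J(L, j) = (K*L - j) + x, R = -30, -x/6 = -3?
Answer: 841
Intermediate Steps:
x = 18 (x = -6*(-3) = 18)
J(L, j) = 18 + L - j (J(L, j) = (1*L - j) + 18 = (L - j) + 18 = 18 + L - j)
O(Z) = 1
(O(4*J(0, 2) - 1) + R)² = (1 - 30)² = (-29)² = 841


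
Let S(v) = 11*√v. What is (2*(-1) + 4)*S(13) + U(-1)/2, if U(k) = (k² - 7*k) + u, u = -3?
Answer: 5/2 + 22*√13 ≈ 81.822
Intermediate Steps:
U(k) = -3 + k² - 7*k (U(k) = (k² - 7*k) - 3 = -3 + k² - 7*k)
(2*(-1) + 4)*S(13) + U(-1)/2 = (2*(-1) + 4)*(11*√13) + (-3 + (-1)² - 7*(-1))/2 = (-2 + 4)*(11*√13) + (-3 + 1 + 7)*(½) = 2*(11*√13) + 5*(½) = 22*√13 + 5/2 = 5/2 + 22*√13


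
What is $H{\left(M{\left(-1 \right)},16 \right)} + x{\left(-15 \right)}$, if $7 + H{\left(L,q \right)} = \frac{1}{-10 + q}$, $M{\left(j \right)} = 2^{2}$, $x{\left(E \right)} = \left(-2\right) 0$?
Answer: $- \frac{41}{6} \approx -6.8333$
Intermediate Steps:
$x{\left(E \right)} = 0$
$M{\left(j \right)} = 4$
$H{\left(L,q \right)} = -7 + \frac{1}{-10 + q}$
$H{\left(M{\left(-1 \right)},16 \right)} + x{\left(-15 \right)} = \frac{71 - 112}{-10 + 16} + 0 = \frac{71 - 112}{6} + 0 = \frac{1}{6} \left(-41\right) + 0 = - \frac{41}{6} + 0 = - \frac{41}{6}$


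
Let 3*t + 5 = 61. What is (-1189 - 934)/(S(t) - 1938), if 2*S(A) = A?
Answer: 579/526 ≈ 1.1008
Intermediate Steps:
t = 56/3 (t = -5/3 + (1/3)*61 = -5/3 + 61/3 = 56/3 ≈ 18.667)
S(A) = A/2
(-1189 - 934)/(S(t) - 1938) = (-1189 - 934)/((1/2)*(56/3) - 1938) = -2123/(28/3 - 1938) = -2123/(-5786/3) = -2123*(-3/5786) = 579/526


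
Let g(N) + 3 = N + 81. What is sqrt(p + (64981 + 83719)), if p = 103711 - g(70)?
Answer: sqrt(252263) ≈ 502.26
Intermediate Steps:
g(N) = 78 + N (g(N) = -3 + (N + 81) = -3 + (81 + N) = 78 + N)
p = 103563 (p = 103711 - (78 + 70) = 103711 - 1*148 = 103711 - 148 = 103563)
sqrt(p + (64981 + 83719)) = sqrt(103563 + (64981 + 83719)) = sqrt(103563 + 148700) = sqrt(252263)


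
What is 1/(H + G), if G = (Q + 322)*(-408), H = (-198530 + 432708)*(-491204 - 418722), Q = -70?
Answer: -1/213084753644 ≈ -4.6930e-12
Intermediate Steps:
H = -213084650828 (H = 234178*(-909926) = -213084650828)
G = -102816 (G = (-70 + 322)*(-408) = 252*(-408) = -102816)
1/(H + G) = 1/(-213084650828 - 102816) = 1/(-213084753644) = -1/213084753644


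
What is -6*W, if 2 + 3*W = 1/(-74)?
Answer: 149/37 ≈ 4.0270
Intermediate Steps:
W = -149/222 (W = -⅔ + (⅓)/(-74) = -⅔ + (⅓)*(-1/74) = -⅔ - 1/222 = -149/222 ≈ -0.67117)
-6*W = -6*(-149/222) = 149/37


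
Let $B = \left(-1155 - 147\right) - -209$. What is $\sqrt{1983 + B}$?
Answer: $\sqrt{890} \approx 29.833$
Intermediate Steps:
$B = -1093$ ($B = -1302 + 209 = -1093$)
$\sqrt{1983 + B} = \sqrt{1983 - 1093} = \sqrt{890}$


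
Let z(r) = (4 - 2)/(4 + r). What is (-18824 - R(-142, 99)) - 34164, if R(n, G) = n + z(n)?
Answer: -3646373/69 ≈ -52846.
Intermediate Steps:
z(r) = 2/(4 + r)
R(n, G) = n + 2/(4 + n)
(-18824 - R(-142, 99)) - 34164 = (-18824 - (2 - 142*(4 - 142))/(4 - 142)) - 34164 = (-18824 - (2 - 142*(-138))/(-138)) - 34164 = (-18824 - (-1)*(2 + 19596)/138) - 34164 = (-18824 - (-1)*19598/138) - 34164 = (-18824 - 1*(-9799/69)) - 34164 = (-18824 + 9799/69) - 34164 = -1289057/69 - 34164 = -3646373/69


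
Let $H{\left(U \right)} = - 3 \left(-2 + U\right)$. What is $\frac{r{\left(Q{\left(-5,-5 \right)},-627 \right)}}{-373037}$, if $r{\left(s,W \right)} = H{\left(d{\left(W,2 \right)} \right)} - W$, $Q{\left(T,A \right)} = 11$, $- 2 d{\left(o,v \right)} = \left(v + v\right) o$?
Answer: $\frac{447}{53291} \approx 0.0083879$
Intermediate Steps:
$d{\left(o,v \right)} = - o v$ ($d{\left(o,v \right)} = - \frac{\left(v + v\right) o}{2} = - \frac{2 v o}{2} = - \frac{2 o v}{2} = - o v$)
$H{\left(U \right)} = 6 - 3 U$
$r{\left(s,W \right)} = 6 + 5 W$ ($r{\left(s,W \right)} = \left(6 - 3 \left(\left(-1\right) W 2\right)\right) - W = \left(6 - 3 \left(- 2 W\right)\right) - W = \left(6 + 6 W\right) - W = 6 + 5 W$)
$\frac{r{\left(Q{\left(-5,-5 \right)},-627 \right)}}{-373037} = \frac{6 + 5 \left(-627\right)}{-373037} = \left(6 - 3135\right) \left(- \frac{1}{373037}\right) = \left(-3129\right) \left(- \frac{1}{373037}\right) = \frac{447}{53291}$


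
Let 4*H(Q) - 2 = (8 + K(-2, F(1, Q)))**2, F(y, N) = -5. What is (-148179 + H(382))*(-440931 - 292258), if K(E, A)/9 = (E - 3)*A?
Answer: 394767287325/4 ≈ 9.8692e+10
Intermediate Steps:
K(E, A) = 9*A*(-3 + E) (K(E, A) = 9*((E - 3)*A) = 9*((-3 + E)*A) = 9*(A*(-3 + E)) = 9*A*(-3 + E))
H(Q) = 54291/4 (H(Q) = 1/2 + (8 + 9*(-5)*(-3 - 2))**2/4 = 1/2 + (8 + 9*(-5)*(-5))**2/4 = 1/2 + (8 + 225)**2/4 = 1/2 + (1/4)*233**2 = 1/2 + (1/4)*54289 = 1/2 + 54289/4 = 54291/4)
(-148179 + H(382))*(-440931 - 292258) = (-148179 + 54291/4)*(-440931 - 292258) = -538425/4*(-733189) = 394767287325/4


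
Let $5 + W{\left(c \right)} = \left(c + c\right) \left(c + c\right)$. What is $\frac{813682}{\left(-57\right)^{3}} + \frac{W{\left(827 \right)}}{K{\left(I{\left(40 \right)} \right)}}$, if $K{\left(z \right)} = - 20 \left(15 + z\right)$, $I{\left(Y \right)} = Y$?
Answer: $- \frac{46139052493}{18519300} \approx -2491.4$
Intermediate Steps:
$W{\left(c \right)} = -5 + 4 c^{2}$ ($W{\left(c \right)} = -5 + \left(c + c\right) \left(c + c\right) = -5 + 2 c 2 c = -5 + 4 c^{2}$)
$K{\left(z \right)} = -300 - 20 z$
$\frac{813682}{\left(-57\right)^{3}} + \frac{W{\left(827 \right)}}{K{\left(I{\left(40 \right)} \right)}} = \frac{813682}{\left(-57\right)^{3}} + \frac{-5 + 4 \cdot 827^{2}}{-300 - 800} = \frac{813682}{-185193} + \frac{-5 + 4 \cdot 683929}{-300 - 800} = 813682 \left(- \frac{1}{185193}\right) + \frac{-5 + 2735716}{-1100} = - \frac{813682}{185193} + 2735711 \left(- \frac{1}{1100}\right) = - \frac{813682}{185193} - \frac{248701}{100} = - \frac{46139052493}{18519300}$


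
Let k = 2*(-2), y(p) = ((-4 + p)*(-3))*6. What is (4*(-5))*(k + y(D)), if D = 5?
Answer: 440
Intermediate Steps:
y(p) = 72 - 18*p (y(p) = (12 - 3*p)*6 = 72 - 18*p)
k = -4
(4*(-5))*(k + y(D)) = (4*(-5))*(-4 + (72 - 18*5)) = -20*(-4 + (72 - 90)) = -20*(-4 - 18) = -20*(-22) = 440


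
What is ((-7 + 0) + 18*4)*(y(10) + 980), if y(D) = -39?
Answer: 61165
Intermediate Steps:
((-7 + 0) + 18*4)*(y(10) + 980) = ((-7 + 0) + 18*4)*(-39 + 980) = (-7 + 72)*941 = 65*941 = 61165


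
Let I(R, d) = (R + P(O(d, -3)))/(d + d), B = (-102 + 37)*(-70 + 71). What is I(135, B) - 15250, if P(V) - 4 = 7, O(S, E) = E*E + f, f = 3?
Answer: -991323/65 ≈ -15251.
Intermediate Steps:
O(S, E) = 3 + E**2 (O(S, E) = E*E + 3 = E**2 + 3 = 3 + E**2)
P(V) = 11 (P(V) = 4 + 7 = 11)
B = -65 (B = -65*1 = -65)
I(R, d) = (11 + R)/(2*d) (I(R, d) = (R + 11)/(d + d) = (11 + R)/((2*d)) = (11 + R)*(1/(2*d)) = (11 + R)/(2*d))
I(135, B) - 15250 = (1/2)*(11 + 135)/(-65) - 15250 = (1/2)*(-1/65)*146 - 15250 = -73/65 - 15250 = -991323/65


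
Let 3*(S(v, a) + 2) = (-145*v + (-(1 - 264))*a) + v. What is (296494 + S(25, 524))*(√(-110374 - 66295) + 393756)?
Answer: 134361097376 + 1023688*I*√176669/3 ≈ 1.3436e+11 + 1.4343e+8*I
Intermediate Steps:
S(v, a) = -2 - 48*v + 263*a/3 (S(v, a) = -2 + ((-145*v + (-(1 - 264))*a) + v)/3 = -2 + ((-145*v + (-1*(-263))*a) + v)/3 = -2 + ((-145*v + 263*a) + v)/3 = -2 + (-144*v + 263*a)/3 = -2 + (-48*v + 263*a/3) = -2 - 48*v + 263*a/3)
(296494 + S(25, 524))*(√(-110374 - 66295) + 393756) = (296494 + (-2 - 48*25 + (263/3)*524))*(√(-110374 - 66295) + 393756) = (296494 + (-2 - 1200 + 137812/3))*(√(-176669) + 393756) = (296494 + 134206/3)*(I*√176669 + 393756) = 1023688*(393756 + I*√176669)/3 = 134361097376 + 1023688*I*√176669/3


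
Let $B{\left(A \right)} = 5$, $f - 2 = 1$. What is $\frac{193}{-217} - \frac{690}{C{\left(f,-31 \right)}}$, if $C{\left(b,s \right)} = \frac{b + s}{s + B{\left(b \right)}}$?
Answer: $- \frac{139228}{217} \approx -641.6$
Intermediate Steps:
$f = 3$ ($f = 2 + 1 = 3$)
$C{\left(b,s \right)} = \frac{b + s}{5 + s}$ ($C{\left(b,s \right)} = \frac{b + s}{s + 5} = \frac{b + s}{5 + s}$)
$\frac{193}{-217} - \frac{690}{C{\left(f,-31 \right)}} = \frac{193}{-217} - \frac{690}{\frac{1}{5 - 31} \left(3 - 31\right)} = 193 \left(- \frac{1}{217}\right) - \frac{690}{\frac{1}{-26} \left(-28\right)} = - \frac{193}{217} - \frac{690}{\left(- \frac{1}{26}\right) \left(-28\right)} = - \frac{193}{217} - \frac{690}{\frac{14}{13}} = - \frac{193}{217} - \frac{4485}{7} = - \frac{139228}{217}$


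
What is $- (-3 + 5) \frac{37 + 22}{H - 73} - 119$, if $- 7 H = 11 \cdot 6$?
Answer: $- \frac{67837}{577} \approx -117.57$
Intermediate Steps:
$H = - \frac{66}{7}$ ($H = - \frac{11 \cdot 6}{7} = \left(- \frac{1}{7}\right) 66 = - \frac{66}{7} \approx -9.4286$)
$- (-3 + 5) \frac{37 + 22}{H - 73} - 119 = - (-3 + 5) \frac{37 + 22}{- \frac{66}{7} - 73} - 119 = \left(-1\right) 2 \frac{59}{- \frac{577}{7}} - 119 = - 2 \cdot 59 \left(- \frac{7}{577}\right) - 119 = \left(-2\right) \left(- \frac{413}{577}\right) - 119 = \frac{826}{577} - 119 = - \frac{67837}{577}$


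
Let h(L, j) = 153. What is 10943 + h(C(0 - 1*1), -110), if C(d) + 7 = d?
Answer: 11096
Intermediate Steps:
C(d) = -7 + d
10943 + h(C(0 - 1*1), -110) = 10943 + 153 = 11096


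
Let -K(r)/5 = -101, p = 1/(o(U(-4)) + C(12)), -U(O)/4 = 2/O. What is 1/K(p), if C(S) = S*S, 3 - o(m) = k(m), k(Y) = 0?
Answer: 1/505 ≈ 0.0019802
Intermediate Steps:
U(O) = -8/O
o(m) = 3 (o(m) = 3 - 1*0 = 3 + 0 = 3)
C(S) = S**2
p = 1/147 (p = 1/(3 + 12**2) = 1/(3 + 144) = 1/147 ≈ 0.0068027)
K(r) = 505 (K(r) = -5*(-101) = 505)
1/K(p) = 1/505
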